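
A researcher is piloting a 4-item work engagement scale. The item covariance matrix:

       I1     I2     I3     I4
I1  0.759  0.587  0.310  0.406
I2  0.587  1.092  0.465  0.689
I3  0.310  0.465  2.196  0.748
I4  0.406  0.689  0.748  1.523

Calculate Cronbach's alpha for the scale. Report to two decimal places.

Cronbach's alpha = 0.71

ΣVar(i) = 0.759 + 1.092 + 2.196 + 1.523 = 5.570
Σ_{i<j} σ_ij = 3.205
total variance = 5.570 + 2 × 3.205 = 11.980
α = (k/(k−1))·(1 − ΣVar(i)/total variance) = (4/3)·(1 − 5.570/11.980) = 0.71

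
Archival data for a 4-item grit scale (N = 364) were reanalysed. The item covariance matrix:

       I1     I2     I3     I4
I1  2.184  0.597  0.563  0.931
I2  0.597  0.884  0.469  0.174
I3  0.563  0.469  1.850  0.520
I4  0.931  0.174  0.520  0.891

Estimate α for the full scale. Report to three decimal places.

Σσ²ᵢ = 2.184 + 0.884 + 1.850 + 0.891 = 5.809
Sum of off-diagonal covariances = 3.254
Var(T) = 5.809 + 2 × 3.254 = 12.317
α = (k/(k−1))·(1 − Σσ²ᵢ/Var(T)) = (4/3)·(1 − 5.809/12.317) = 0.705

α = 0.705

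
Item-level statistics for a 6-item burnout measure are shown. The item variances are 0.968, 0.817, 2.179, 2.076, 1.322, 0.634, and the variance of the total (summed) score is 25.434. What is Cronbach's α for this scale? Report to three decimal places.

α = 0.823

Σσ²ᵢ = 0.968 + 0.817 + 2.179 + 2.076 + 1.322 + 0.634 = 7.996
α = (k/(k−1))·(1 − Σσ²ᵢ/σ²_total) = (6/5)·(1 − 7.996/25.434) = 0.823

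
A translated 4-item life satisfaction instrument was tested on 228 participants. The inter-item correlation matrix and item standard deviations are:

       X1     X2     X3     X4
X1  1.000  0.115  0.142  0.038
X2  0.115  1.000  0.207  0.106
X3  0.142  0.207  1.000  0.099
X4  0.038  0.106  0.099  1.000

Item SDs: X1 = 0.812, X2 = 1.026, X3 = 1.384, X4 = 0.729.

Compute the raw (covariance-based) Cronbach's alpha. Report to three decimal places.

α = 0.354

Σσ²ᵢ = 0.812² + 1.026² + 1.384² + 0.729² = 4.1589
Covariances σ_ij = r_ij · s_i · s_j:
  σ(X1,X2) = 0.115 × 0.812 × 1.026 = 0.0958
  σ(X1,X3) = 0.142 × 0.812 × 1.384 = 0.1596
  σ(X1,X4) = 0.038 × 0.812 × 0.729 = 0.0225
  σ(X2,X3) = 0.207 × 1.026 × 1.384 = 0.2939
  σ(X2,X4) = 0.106 × 1.026 × 0.729 = 0.0793
  σ(X3,X4) = 0.099 × 1.384 × 0.729 = 0.0999
σ²_T = Σσ²ᵢ + 2·Σσ_ij = 4.1589 + 2 × 0.7510 = 5.6609
α = (4/3)·(1 − 4.1589/5.6609) = 0.354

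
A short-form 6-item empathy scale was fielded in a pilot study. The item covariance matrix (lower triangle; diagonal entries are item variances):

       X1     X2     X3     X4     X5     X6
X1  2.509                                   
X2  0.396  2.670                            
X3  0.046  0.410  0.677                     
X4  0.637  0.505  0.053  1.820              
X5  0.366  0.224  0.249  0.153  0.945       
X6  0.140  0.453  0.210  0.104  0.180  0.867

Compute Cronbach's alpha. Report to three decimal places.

Cronbach's alpha = 0.558

ΣVar(i) = 2.509 + 2.670 + 0.677 + 1.820 + 0.945 + 0.867 = 9.488
Sum of the distinct covariances = 4.126
Var(T) = 9.488 + 2 × 4.126 = 17.740
α = (k/(k−1))·(1 − ΣVar(i)/Var(T)) = (6/5)·(1 − 9.488/17.740) = 0.558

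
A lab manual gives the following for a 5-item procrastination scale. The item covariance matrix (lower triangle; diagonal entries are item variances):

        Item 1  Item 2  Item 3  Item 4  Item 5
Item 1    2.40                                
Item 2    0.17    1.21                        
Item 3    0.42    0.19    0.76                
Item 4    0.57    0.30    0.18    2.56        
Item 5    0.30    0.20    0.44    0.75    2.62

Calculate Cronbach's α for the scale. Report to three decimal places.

Σσ²ᵢ = 2.40 + 1.21 + 0.76 + 2.56 + 2.62 = 9.55
Sum of off-diagonal covariances = 3.52
total variance = 9.55 + 2 × 3.52 = 16.59
α = (k/(k−1))·(1 − Σσ²ᵢ/total variance) = (5/4)·(1 − 9.55/16.59) = 0.530

Cronbach's α = 0.530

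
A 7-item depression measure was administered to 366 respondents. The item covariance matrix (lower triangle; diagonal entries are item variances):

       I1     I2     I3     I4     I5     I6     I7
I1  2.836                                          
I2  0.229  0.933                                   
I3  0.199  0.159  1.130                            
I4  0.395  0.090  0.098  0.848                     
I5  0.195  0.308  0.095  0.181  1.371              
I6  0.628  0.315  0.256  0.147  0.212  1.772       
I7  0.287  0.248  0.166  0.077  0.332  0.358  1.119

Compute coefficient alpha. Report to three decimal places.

ΣVar(i) = 2.836 + 0.933 + 1.130 + 0.848 + 1.371 + 1.772 + 1.119 = 10.009
Sum of off-diagonal covariances = 4.975
total variance = 10.009 + 2 × 4.975 = 19.959
α = (k/(k−1))·(1 − ΣVar(i)/total variance) = (7/6)·(1 − 10.009/19.959) = 0.582

coefficient alpha = 0.582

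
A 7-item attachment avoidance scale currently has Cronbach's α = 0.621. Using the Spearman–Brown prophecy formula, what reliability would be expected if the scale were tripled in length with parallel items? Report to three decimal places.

Length factor m = 3
α' = m·α / (1 + (m−1)·α)
   = 3 × 0.621 / (1 + (3 − 1) × 0.621)
   = 1.8630 / 2.2420 = 0.831

predicted reliability = 0.831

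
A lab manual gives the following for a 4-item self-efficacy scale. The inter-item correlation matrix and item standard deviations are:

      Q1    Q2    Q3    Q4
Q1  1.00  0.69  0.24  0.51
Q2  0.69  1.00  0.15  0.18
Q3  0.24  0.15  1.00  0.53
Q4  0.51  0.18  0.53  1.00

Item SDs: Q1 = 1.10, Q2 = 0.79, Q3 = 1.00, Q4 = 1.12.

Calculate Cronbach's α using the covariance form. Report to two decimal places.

Cronbach's α = 0.71

Σσ²ᵢ = 1.10² + 0.79² + 1.00² + 1.12² = 4.0885
Covariances σ_ij = r_ij · s_i · s_j:
  σ(Q1,Q2) = 0.69 × 1.10 × 0.79 = 0.5996
  σ(Q1,Q3) = 0.24 × 1.10 × 1.00 = 0.2640
  σ(Q1,Q4) = 0.51 × 1.10 × 1.12 = 0.6283
  σ(Q2,Q3) = 0.15 × 0.79 × 1.00 = 0.1185
  σ(Q2,Q4) = 0.18 × 0.79 × 1.12 = 0.1593
  σ(Q3,Q4) = 0.53 × 1.00 × 1.12 = 0.5936
σ²_T = Σσ²ᵢ + 2·Σσ_ij = 4.0885 + 2 × 2.3633 = 8.8151
α = (4/3)·(1 − 4.0885/8.8151) = 0.71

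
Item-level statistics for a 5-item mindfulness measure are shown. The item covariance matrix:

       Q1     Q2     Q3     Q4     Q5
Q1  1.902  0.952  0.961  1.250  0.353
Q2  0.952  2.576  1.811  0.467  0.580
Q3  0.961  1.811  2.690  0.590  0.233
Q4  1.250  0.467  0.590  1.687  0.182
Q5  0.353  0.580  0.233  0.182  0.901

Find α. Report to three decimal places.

α = 0.753

Σσ²ᵢ = 1.902 + 2.576 + 2.690 + 1.687 + 0.901 = 9.756
Σ_{i<j} σ_ij = 7.379
σ²_total = 9.756 + 2 × 7.379 = 24.514
α = (k/(k−1))·(1 − Σσ²ᵢ/σ²_total) = (5/4)·(1 − 9.756/24.514) = 0.753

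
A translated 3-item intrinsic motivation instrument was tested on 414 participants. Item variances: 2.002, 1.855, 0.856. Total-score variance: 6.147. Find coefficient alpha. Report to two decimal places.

α = 0.35

ΣVar(i) = 2.002 + 1.855 + 0.856 = 4.713
α = (k/(k−1))·(1 − ΣVar(i)/σ²_total) = (3/2)·(1 − 4.713/6.147) = 0.35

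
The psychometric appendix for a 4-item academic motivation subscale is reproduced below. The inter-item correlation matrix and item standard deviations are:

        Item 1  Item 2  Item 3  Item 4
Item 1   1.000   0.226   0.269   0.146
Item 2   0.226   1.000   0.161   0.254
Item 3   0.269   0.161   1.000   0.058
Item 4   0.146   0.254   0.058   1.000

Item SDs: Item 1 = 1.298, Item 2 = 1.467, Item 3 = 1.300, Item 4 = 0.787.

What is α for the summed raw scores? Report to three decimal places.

α = 0.474

Σσ²ᵢ = 1.298² + 1.467² + 1.300² + 0.787² = 6.1463
Covariances σ_ij = r_ij · s_i · s_j:
  σ(Item 1,Item 2) = 0.226 × 1.298 × 1.467 = 0.4303
  σ(Item 1,Item 3) = 0.269 × 1.298 × 1.300 = 0.4539
  σ(Item 1,Item 4) = 0.146 × 1.298 × 0.787 = 0.1491
  σ(Item 2,Item 3) = 0.161 × 1.467 × 1.300 = 0.3070
  σ(Item 2,Item 4) = 0.254 × 1.467 × 0.787 = 0.2933
  σ(Item 3,Item 4) = 0.058 × 1.300 × 0.787 = 0.0593
σ²_T = Σσ²ᵢ + 2·Σσ_ij = 6.1463 + 2 × 1.6929 = 9.5321
α = (4/3)·(1 − 6.1463/9.5321) = 0.474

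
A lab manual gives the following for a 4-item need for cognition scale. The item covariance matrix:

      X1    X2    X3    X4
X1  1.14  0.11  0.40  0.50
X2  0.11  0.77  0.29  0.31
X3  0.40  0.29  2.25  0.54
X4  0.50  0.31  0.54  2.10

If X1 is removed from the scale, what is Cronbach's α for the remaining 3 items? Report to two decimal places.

Cronbach's α = 0.46

Remaining items: X2, X3, X4 (k = 3).
ΣVar(i) = 0.77 + 2.25 + 2.10 = 5.12
σ²_total = 5.12 + 2 × 1.14 = 7.40
α (item deleted) = (3/2)·(1 − 5.12/7.40) = 0.46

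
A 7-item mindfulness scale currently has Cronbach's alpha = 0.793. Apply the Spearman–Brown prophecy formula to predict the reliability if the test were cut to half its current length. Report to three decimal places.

predicted reliability = 0.657

Length factor m = 1/2
α' = m·α / (1 − (1−m)·α)
   = 1/2 × 0.793 / (1 − (1 − 1/2) × 0.793)
   = 0.3965 / 0.6035 = 0.657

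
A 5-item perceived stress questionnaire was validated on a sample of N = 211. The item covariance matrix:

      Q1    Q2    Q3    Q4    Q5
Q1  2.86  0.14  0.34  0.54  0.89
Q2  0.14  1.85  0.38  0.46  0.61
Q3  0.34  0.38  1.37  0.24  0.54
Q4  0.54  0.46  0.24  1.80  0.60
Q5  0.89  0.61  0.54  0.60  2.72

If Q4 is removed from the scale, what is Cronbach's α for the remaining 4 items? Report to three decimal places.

α = 0.530

Remaining items: Q1, Q2, Q3, Q5 (k = 4).
ΣVar(i) = 2.86 + 1.85 + 1.37 + 2.72 = 8.80
total variance = 8.80 + 2 × 2.90 = 14.60
α (item deleted) = (4/3)·(1 − 8.80/14.60) = 0.530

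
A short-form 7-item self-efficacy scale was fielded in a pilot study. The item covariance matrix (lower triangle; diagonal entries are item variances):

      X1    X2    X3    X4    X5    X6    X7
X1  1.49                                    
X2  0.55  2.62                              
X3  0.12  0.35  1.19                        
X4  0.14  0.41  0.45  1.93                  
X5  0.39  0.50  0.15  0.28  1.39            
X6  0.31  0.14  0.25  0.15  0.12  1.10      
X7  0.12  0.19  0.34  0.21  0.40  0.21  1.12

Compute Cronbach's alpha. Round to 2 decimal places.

Cronbach's alpha = 0.60

sum of item variances = 1.49 + 2.62 + 1.19 + 1.93 + 1.39 + 1.10 + 1.12 = 10.84
Sum of the distinct covariances = 5.78
σ²_total = 10.84 + 2 × 5.78 = 22.40
α = (k/(k−1))·(1 − sum of item variances/σ²_total) = (7/6)·(1 − 10.84/22.40) = 0.60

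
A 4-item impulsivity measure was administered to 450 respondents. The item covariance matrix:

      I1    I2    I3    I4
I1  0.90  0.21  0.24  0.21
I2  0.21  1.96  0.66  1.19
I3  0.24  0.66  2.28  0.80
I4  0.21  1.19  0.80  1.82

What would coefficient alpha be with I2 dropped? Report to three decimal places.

α = 0.500

Remaining items: I1, I3, I4 (k = 3).
sum of item variances = 0.90 + 2.28 + 1.82 = 5.00
σ²_T = 5.00 + 2 × 1.25 = 7.50
α (item deleted) = (3/2)·(1 − 5.00/7.50) = 0.500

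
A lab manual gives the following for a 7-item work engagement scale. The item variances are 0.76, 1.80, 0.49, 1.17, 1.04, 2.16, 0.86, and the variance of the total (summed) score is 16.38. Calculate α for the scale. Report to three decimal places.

α = 0.577

sum of item variances = 0.76 + 1.80 + 0.49 + 1.17 + 1.04 + 2.16 + 0.86 = 8.28
α = (k/(k−1))·(1 − sum of item variances/Var(T)) = (7/6)·(1 − 8.28/16.38) = 0.577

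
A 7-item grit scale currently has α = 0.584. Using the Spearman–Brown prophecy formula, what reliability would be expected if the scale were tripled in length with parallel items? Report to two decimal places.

predicted reliability = 0.81

Length factor m = 3
α' = m·α / (1 + (m−1)·α)
   = 3 × 0.584 / (1 + (3 − 1) × 0.584)
   = 1.7520 / 2.1680 = 0.81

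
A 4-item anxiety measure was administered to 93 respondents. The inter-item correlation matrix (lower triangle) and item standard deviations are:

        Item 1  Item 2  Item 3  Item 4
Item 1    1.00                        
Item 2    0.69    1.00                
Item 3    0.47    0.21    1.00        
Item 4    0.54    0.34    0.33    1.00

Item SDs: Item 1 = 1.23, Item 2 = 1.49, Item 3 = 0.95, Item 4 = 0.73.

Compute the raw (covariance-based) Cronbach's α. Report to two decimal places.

Cronbach's α = 0.74

Σσ²ᵢ = 1.23² + 1.49² + 0.95² + 0.73² = 5.1684
Covariances σ_ij = r_ij · s_i · s_j:
  σ(Item 1,Item 2) = 0.69 × 1.23 × 1.49 = 1.2646
  σ(Item 1,Item 3) = 0.47 × 1.23 × 0.95 = 0.5492
  σ(Item 1,Item 4) = 0.54 × 1.23 × 0.73 = 0.4849
  σ(Item 2,Item 3) = 0.21 × 1.49 × 0.95 = 0.2973
  σ(Item 2,Item 4) = 0.34 × 1.49 × 0.73 = 0.3698
  σ(Item 3,Item 4) = 0.33 × 0.95 × 0.73 = 0.2289
σ²_T = Σσ²ᵢ + 2·Σσ_ij = 5.1684 + 2 × 3.1947 = 11.5578
α = (4/3)·(1 − 5.1684/11.5578) = 0.74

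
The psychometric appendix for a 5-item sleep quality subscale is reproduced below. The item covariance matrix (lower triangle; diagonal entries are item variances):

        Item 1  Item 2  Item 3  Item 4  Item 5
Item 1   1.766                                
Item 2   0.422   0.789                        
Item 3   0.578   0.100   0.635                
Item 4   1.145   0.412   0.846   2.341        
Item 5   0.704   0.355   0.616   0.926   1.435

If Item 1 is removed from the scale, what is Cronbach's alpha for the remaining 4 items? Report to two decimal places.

Remaining items: Item 2, Item 3, Item 4, Item 5 (k = 4).
ΣVar(i) = 0.789 + 0.635 + 2.341 + 1.435 = 5.200
σ²_total = 5.200 + 2 × 3.255 = 11.710
α (item deleted) = (4/3)·(1 − 5.200/11.710) = 0.74

Cronbach's alpha = 0.74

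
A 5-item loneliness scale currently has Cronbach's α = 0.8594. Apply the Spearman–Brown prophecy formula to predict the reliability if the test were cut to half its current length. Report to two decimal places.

Length factor m = 1/2
α' = m·α / (1 − (1−m)·α)
   = 1/2 × 0.8594 / (1 − (1 − 1/2) × 0.8594)
   = 0.4297 / 0.5703 = 0.75

predicted reliability = 0.75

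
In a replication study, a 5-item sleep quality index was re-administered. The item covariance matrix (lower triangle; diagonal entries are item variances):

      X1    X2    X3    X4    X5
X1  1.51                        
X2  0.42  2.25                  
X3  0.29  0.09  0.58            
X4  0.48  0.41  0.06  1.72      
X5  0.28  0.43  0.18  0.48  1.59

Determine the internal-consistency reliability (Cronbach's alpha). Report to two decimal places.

Cronbach's alpha = 0.56

Σσ²ᵢ = 1.51 + 2.25 + 0.58 + 1.72 + 1.59 = 7.65
Sum of the distinct covariances = 3.12
σ²_total = 7.65 + 2 × 3.12 = 13.89
α = (k/(k−1))·(1 − Σσ²ᵢ/σ²_total) = (5/4)·(1 − 7.65/13.89) = 0.56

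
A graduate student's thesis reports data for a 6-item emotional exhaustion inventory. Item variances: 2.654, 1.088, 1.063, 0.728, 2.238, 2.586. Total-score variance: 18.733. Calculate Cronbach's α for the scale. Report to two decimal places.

ΣVar(i) = 2.654 + 1.088 + 1.063 + 0.728 + 2.238 + 2.586 = 10.357
α = (k/(k−1))·(1 − ΣVar(i)/σ²_total) = (6/5)·(1 − 10.357/18.733) = 0.54

Cronbach's α = 0.54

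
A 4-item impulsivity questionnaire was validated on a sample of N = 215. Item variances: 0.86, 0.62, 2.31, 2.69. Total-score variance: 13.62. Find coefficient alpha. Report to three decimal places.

α = 0.699

ΣVar(i) = 0.86 + 0.62 + 2.31 + 2.69 = 6.48
α = (k/(k−1))·(1 − ΣVar(i)/total variance) = (4/3)·(1 − 6.48/13.62) = 0.699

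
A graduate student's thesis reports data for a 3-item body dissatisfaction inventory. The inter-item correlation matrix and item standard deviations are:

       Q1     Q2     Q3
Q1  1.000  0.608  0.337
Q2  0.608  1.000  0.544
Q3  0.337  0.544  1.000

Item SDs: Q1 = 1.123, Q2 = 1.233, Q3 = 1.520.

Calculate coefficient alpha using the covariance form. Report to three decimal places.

α = 0.734

Σσ²ᵢ = 1.123² + 1.233² + 1.520² = 5.0918
Covariances σ_ij = r_ij · s_i · s_j:
  σ(Q1,Q2) = 0.608 × 1.123 × 1.233 = 0.8419
  σ(Q1,Q3) = 0.337 × 1.123 × 1.520 = 0.5752
  σ(Q2,Q3) = 0.544 × 1.233 × 1.520 = 1.0195
σ²_T = Σσ²ᵢ + 2·Σσ_ij = 5.0918 + 2 × 2.4366 = 9.9650
α = (3/2)·(1 − 5.0918/9.9650) = 0.734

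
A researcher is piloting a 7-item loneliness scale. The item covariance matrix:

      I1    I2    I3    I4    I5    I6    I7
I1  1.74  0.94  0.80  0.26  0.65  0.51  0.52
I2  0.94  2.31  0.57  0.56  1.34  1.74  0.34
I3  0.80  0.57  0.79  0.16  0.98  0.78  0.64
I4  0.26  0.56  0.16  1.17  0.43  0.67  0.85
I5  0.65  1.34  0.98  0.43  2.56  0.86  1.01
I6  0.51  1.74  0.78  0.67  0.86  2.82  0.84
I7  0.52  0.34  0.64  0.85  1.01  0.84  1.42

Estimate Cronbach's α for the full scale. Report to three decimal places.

Cronbach's α = 0.825

Σσᵢ² = 1.74 + 2.31 + 0.79 + 1.17 + 2.56 + 2.82 + 1.42 = 12.81
Sum of the distinct covariances = 15.45
total variance = 12.81 + 2 × 15.45 = 43.71
α = (k/(k−1))·(1 − Σσᵢ²/total variance) = (7/6)·(1 − 12.81/43.71) = 0.825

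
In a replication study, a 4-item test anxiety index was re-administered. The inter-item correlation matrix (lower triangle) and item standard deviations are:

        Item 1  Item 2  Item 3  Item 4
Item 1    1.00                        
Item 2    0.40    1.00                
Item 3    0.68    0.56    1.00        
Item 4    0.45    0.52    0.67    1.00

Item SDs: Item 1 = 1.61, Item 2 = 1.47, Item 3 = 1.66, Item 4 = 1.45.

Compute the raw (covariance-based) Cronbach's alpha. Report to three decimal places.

Cronbach's alpha = 0.829

Σσ²ᵢ = 1.61² + 1.47² + 1.66² + 1.45² = 9.6111
Covariances σ_ij = r_ij · s_i · s_j:
  σ(Item 1,Item 2) = 0.40 × 1.61 × 1.47 = 0.9467
  σ(Item 1,Item 3) = 0.68 × 1.61 × 1.66 = 1.8174
  σ(Item 1,Item 4) = 0.45 × 1.61 × 1.45 = 1.0505
  σ(Item 2,Item 3) = 0.56 × 1.47 × 1.66 = 1.3665
  σ(Item 2,Item 4) = 0.52 × 1.47 × 1.45 = 1.1084
  σ(Item 3,Item 4) = 0.67 × 1.66 × 1.45 = 1.6127
σ²_T = Σσ²ᵢ + 2·Σσ_ij = 9.6111 + 2 × 7.9022 = 25.4155
α = (4/3)·(1 − 9.6111/25.4155) = 0.829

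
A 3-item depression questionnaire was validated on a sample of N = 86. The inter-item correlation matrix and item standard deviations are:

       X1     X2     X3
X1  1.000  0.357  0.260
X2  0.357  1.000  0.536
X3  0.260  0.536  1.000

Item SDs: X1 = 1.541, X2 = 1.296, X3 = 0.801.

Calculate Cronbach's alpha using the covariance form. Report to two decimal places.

Σσ²ᵢ = 1.541² + 1.296² + 0.801² = 4.6959
Covariances σ_ij = r_ij · s_i · s_j:
  σ(X1,X2) = 0.357 × 1.541 × 1.296 = 0.7130
  σ(X1,X3) = 0.260 × 1.541 × 0.801 = 0.3209
  σ(X2,X3) = 0.536 × 1.296 × 0.801 = 0.5564
σ²_T = Σσ²ᵢ + 2·Σσ_ij = 4.6959 + 2 × 1.5903 = 7.8765
α = (3/2)·(1 − 4.6959/7.8765) = 0.61

α = 0.61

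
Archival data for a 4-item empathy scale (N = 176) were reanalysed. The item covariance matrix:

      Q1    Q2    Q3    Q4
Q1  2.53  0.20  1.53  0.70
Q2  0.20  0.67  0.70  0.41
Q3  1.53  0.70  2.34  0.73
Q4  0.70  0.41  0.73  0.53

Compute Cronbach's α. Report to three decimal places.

Cronbach's α = 0.779

Σσ²ᵢ = 2.53 + 0.67 + 2.34 + 0.53 = 6.07
Sum of the distinct covariances = 4.27
total variance = 6.07 + 2 × 4.27 = 14.61
α = (k/(k−1))·(1 − Σσ²ᵢ/total variance) = (4/3)·(1 − 6.07/14.61) = 0.779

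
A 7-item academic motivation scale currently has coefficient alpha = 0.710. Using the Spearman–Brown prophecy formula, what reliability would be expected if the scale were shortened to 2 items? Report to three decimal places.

predicted reliability = 0.412

Length factor m = 2/7 = 0.2857
α' = m·α / (1 − (1−m)·α)
   = 2/7 × 0.710 / (1 − (1 − 2/7) × 0.710)
   = 0.2029 / 0.4929 = 0.412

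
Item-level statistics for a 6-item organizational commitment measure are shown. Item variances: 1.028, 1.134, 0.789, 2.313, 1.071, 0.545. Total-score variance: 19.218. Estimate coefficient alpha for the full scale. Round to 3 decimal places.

ΣVar(i) = 1.028 + 1.134 + 0.789 + 2.313 + 1.071 + 0.545 = 6.880
α = (k/(k−1))·(1 − ΣVar(i)/total variance) = (6/5)·(1 − 6.880/19.218) = 0.770

coefficient alpha = 0.770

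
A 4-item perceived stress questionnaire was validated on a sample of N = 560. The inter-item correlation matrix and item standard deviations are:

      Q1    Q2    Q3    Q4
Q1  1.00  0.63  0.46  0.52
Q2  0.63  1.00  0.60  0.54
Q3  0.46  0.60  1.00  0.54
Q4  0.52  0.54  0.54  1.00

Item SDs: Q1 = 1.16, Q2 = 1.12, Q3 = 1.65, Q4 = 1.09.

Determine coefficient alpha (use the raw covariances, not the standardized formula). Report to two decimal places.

Σσ²ᵢ = 1.16² + 1.12² + 1.65² + 1.09² = 6.5106
Covariances σ_ij = r_ij · s_i · s_j:
  σ(Q1,Q2) = 0.63 × 1.16 × 1.12 = 0.8185
  σ(Q1,Q3) = 0.46 × 1.16 × 1.65 = 0.8804
  σ(Q1,Q4) = 0.52 × 1.16 × 1.09 = 0.6575
  σ(Q2,Q3) = 0.60 × 1.12 × 1.65 = 1.1088
  σ(Q2,Q4) = 0.54 × 1.12 × 1.09 = 0.6592
  σ(Q3,Q4) = 0.54 × 1.65 × 1.09 = 0.9712
σ²_T = Σσ²ᵢ + 2·Σσ_ij = 6.5106 + 2 × 5.0956 = 16.7018
α = (4/3)·(1 − 6.5106/16.7018) = 0.81

coefficient alpha = 0.81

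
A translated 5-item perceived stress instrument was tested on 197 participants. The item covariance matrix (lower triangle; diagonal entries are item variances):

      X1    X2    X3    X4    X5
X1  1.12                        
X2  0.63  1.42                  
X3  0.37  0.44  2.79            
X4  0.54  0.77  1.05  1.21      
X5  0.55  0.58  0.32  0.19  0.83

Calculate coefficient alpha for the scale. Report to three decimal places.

coefficient alpha = 0.745

Σσ²ᵢ = 1.12 + 1.42 + 2.79 + 1.21 + 0.83 = 7.37
Σ_{i<j} σ_ij = 5.44
Var(T) = 7.37 + 2 × 5.44 = 18.25
α = (k/(k−1))·(1 − Σσ²ᵢ/Var(T)) = (5/4)·(1 − 7.37/18.25) = 0.745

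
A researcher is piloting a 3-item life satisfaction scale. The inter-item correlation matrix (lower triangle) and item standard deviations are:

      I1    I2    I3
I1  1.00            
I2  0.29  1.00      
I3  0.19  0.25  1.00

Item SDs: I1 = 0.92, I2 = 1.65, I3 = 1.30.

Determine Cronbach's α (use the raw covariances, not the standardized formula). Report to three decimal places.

Cronbach's α = 0.471

Σσ²ᵢ = 0.92² + 1.65² + 1.30² = 5.2589
Covariances σ_ij = r_ij · s_i · s_j:
  σ(I1,I2) = 0.29 × 0.92 × 1.65 = 0.4402
  σ(I1,I3) = 0.19 × 0.92 × 1.30 = 0.2272
  σ(I2,I3) = 0.25 × 1.65 × 1.30 = 0.5363
σ²_T = Σσ²ᵢ + 2·Σσ_ij = 5.2589 + 2 × 1.2037 = 7.6663
α = (3/2)·(1 − 5.2589/7.6663) = 0.471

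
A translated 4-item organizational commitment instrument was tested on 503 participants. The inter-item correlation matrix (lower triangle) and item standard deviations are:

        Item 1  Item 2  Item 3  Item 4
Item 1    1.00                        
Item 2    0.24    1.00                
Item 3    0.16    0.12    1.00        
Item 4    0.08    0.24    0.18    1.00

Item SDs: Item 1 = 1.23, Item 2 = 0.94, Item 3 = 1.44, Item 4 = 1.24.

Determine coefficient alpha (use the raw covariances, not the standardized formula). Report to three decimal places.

Σσ²ᵢ = 1.23² + 0.94² + 1.44² + 1.24² = 6.0077
Covariances σ_ij = r_ij · s_i · s_j:
  σ(Item 1,Item 2) = 0.24 × 1.23 × 0.94 = 0.2775
  σ(Item 1,Item 3) = 0.16 × 1.23 × 1.44 = 0.2834
  σ(Item 1,Item 4) = 0.08 × 1.23 × 1.24 = 0.1220
  σ(Item 2,Item 3) = 0.12 × 0.94 × 1.44 = 0.1624
  σ(Item 2,Item 4) = 0.24 × 0.94 × 1.24 = 0.2797
  σ(Item 3,Item 4) = 0.18 × 1.44 × 1.24 = 0.3214
σ²_T = Σσ²ᵢ + 2·Σσ_ij = 6.0077 + 2 × 1.4464 = 8.9005
α = (4/3)·(1 − 6.0077/8.9005) = 0.433

coefficient alpha = 0.433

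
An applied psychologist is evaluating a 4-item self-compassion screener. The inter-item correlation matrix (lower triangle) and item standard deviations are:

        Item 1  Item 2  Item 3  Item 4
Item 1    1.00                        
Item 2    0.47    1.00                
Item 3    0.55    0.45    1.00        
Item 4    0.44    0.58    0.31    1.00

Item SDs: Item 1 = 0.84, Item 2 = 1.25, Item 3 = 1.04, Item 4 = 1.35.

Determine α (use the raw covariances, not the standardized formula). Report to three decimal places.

Σσ²ᵢ = 0.84² + 1.25² + 1.04² + 1.35² = 5.1722
Covariances σ_ij = r_ij · s_i · s_j:
  σ(Item 1,Item 2) = 0.47 × 0.84 × 1.25 = 0.4935
  σ(Item 1,Item 3) = 0.55 × 0.84 × 1.04 = 0.4805
  σ(Item 1,Item 4) = 0.44 × 0.84 × 1.35 = 0.4990
  σ(Item 2,Item 3) = 0.45 × 1.25 × 1.04 = 0.5850
  σ(Item 2,Item 4) = 0.58 × 1.25 × 1.35 = 0.9788
  σ(Item 3,Item 4) = 0.31 × 1.04 × 1.35 = 0.4352
σ²_T = Σσ²ᵢ + 2·Σσ_ij = 5.1722 + 2 × 3.4720 = 12.1162
α = (4/3)·(1 − 5.1722/12.1162) = 0.764

α = 0.764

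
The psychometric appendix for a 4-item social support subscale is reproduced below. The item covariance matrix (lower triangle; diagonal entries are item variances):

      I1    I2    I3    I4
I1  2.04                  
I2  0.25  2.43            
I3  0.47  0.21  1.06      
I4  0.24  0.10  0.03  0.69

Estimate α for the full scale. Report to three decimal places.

Σσᵢ² = 2.04 + 2.43 + 1.06 + 0.69 = 6.22
Sum of the distinct covariances = 1.30
Var(T) = 6.22 + 2 × 1.30 = 8.82
α = (k/(k−1))·(1 − Σσᵢ²/Var(T)) = (4/3)·(1 − 6.22/8.82) = 0.393

α = 0.393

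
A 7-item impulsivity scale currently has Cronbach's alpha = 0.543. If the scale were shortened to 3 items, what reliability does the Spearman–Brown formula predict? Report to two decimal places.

Length factor m = 3/7 = 0.4286
α' = m·α / (1 − (1−m)·α)
   = 3/7 × 0.543 / (1 − (1 − 3/7) × 0.543)
   = 0.2327 / 0.6897 = 0.34

predicted reliability = 0.34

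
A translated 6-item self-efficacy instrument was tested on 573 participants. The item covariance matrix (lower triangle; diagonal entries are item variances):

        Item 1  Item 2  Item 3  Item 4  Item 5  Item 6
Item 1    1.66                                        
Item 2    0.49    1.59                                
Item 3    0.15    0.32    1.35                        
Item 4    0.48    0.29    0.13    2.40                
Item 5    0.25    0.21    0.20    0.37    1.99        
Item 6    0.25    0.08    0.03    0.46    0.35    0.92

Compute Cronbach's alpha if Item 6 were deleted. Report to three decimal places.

α = 0.489

Remaining items: Item 1, Item 2, Item 3, Item 4, Item 5 (k = 5).
Σσᵢ² = 1.66 + 1.59 + 1.35 + 2.40 + 1.99 = 8.99
σ²_total = 8.99 + 2 × 2.89 = 14.77
α (item deleted) = (5/4)·(1 − 8.99/14.77) = 0.489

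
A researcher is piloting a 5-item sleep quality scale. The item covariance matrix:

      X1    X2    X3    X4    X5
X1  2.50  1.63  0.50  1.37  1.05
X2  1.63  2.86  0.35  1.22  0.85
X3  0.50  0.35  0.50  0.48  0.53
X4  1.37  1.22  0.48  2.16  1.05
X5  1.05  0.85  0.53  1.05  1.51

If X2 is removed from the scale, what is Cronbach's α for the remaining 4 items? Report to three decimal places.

Cronbach's α = 0.799

Remaining items: X1, X3, X4, X5 (k = 4).
Σσᵢ² = 2.50 + 0.50 + 2.16 + 1.51 = 6.67
total variance = 6.67 + 2 × 4.98 = 16.63
α (item deleted) = (4/3)·(1 − 6.67/16.63) = 0.799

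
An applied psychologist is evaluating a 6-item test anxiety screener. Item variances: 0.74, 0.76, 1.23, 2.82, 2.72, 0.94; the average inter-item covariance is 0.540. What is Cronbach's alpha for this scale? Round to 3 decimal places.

Σσᵢ² = 0.74 + 0.76 + 1.23 + 2.82 + 2.72 + 0.94 = 9.21
Sum of the 15 distinct covariances = 15 × 0.540 = 8.100
σ²_T = Σσᵢ² + 2·Σcov = 9.21 + 2 × 8.100 = 25.410
α = (6/5)·(1 − 9.21/25.410) = 0.765

Cronbach's alpha = 0.765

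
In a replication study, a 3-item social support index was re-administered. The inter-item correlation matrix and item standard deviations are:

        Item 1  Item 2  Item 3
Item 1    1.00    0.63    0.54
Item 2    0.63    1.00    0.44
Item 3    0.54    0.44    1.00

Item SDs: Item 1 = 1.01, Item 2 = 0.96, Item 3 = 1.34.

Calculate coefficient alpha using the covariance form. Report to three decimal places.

α = 0.758

Σσ²ᵢ = 1.01² + 0.96² + 1.34² = 3.7373
Covariances σ_ij = r_ij · s_i · s_j:
  σ(Item 1,Item 2) = 0.63 × 1.01 × 0.96 = 0.6108
  σ(Item 1,Item 3) = 0.54 × 1.01 × 1.34 = 0.7308
  σ(Item 2,Item 3) = 0.44 × 0.96 × 1.34 = 0.5660
σ²_T = Σσ²ᵢ + 2·Σσ_ij = 3.7373 + 2 × 1.9076 = 7.5525
α = (3/2)·(1 − 3.7373/7.5525) = 0.758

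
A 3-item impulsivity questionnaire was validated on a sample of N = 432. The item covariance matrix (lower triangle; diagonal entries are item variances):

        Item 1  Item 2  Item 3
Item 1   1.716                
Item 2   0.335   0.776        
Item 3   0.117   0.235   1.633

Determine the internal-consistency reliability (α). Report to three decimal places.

ΣVar(i) = 1.716 + 0.776 + 1.633 = 4.125
Σ_{i<j} σ_ij = 0.687
σ²_total = 4.125 + 2 × 0.687 = 5.499
α = (k/(k−1))·(1 − ΣVar(i)/σ²_total) = (3/2)·(1 − 4.125/5.499) = 0.375

α = 0.375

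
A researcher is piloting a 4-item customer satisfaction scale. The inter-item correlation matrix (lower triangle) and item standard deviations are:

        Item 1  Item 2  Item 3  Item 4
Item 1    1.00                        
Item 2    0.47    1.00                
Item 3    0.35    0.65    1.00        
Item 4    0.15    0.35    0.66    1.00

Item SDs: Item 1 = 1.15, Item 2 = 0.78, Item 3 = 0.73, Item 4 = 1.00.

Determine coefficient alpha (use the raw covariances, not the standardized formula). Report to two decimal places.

α = 0.72

Σσ²ᵢ = 1.15² + 0.78² + 0.73² + 1.00² = 3.4638
Covariances σ_ij = r_ij · s_i · s_j:
  σ(Item 1,Item 2) = 0.47 × 1.15 × 0.78 = 0.4216
  σ(Item 1,Item 3) = 0.35 × 1.15 × 0.73 = 0.2938
  σ(Item 1,Item 4) = 0.15 × 1.15 × 1.00 = 0.1725
  σ(Item 2,Item 3) = 0.65 × 0.78 × 0.73 = 0.3701
  σ(Item 2,Item 4) = 0.35 × 0.78 × 1.00 = 0.2730
  σ(Item 3,Item 4) = 0.66 × 0.73 × 1.00 = 0.4818
σ²_T = Σσ²ᵢ + 2·Σσ_ij = 3.4638 + 2 × 2.0128 = 7.4894
α = (4/3)·(1 − 3.4638/7.4894) = 0.72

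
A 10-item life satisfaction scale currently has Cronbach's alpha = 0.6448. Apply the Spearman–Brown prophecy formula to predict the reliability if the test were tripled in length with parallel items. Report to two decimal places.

predicted reliability = 0.84

Length factor m = 3
α' = m·α / (1 + (m−1)·α)
   = 3 × 0.6448 / (1 + (3 − 1) × 0.6448)
   = 1.9344 / 2.2896 = 0.84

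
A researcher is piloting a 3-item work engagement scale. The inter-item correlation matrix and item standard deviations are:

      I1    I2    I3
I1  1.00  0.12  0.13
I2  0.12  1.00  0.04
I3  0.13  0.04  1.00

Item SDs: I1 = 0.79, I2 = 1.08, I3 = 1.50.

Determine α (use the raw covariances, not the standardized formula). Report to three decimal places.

α = 0.206

Σσ²ᵢ = 0.79² + 1.08² + 1.50² = 4.0405
Covariances σ_ij = r_ij · s_i · s_j:
  σ(I1,I2) = 0.12 × 0.79 × 1.08 = 0.1024
  σ(I1,I3) = 0.13 × 0.79 × 1.50 = 0.1541
  σ(I2,I3) = 0.04 × 1.08 × 1.50 = 0.0648
σ²_T = Σσ²ᵢ + 2·Σσ_ij = 4.0405 + 2 × 0.3213 = 4.6831
α = (3/2)·(1 − 4.0405/4.6831) = 0.206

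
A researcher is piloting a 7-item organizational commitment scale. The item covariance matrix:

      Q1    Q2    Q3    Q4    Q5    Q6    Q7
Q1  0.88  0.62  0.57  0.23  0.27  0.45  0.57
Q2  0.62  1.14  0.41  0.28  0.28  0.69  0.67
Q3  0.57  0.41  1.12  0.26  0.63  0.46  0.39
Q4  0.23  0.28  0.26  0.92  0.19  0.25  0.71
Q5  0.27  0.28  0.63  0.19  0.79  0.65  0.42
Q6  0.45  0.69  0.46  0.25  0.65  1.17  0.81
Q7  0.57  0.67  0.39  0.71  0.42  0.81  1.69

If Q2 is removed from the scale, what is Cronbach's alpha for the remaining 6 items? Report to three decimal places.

Remaining items: Q1, Q3, Q4, Q5, Q6, Q7 (k = 6).
Σσ²ᵢ = 0.88 + 1.12 + 0.92 + 0.79 + 1.17 + 1.69 = 6.57
Var(T) = 6.57 + 2 × 6.86 = 20.29
α (item deleted) = (6/5)·(1 − 6.57/20.29) = 0.811

α = 0.811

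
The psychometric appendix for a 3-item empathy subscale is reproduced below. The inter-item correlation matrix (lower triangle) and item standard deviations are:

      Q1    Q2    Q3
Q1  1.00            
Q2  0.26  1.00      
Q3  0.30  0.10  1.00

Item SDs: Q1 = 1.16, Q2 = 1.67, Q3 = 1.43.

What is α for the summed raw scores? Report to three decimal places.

Σσ²ᵢ = 1.16² + 1.67² + 1.43² = 6.1794
Covariances σ_ij = r_ij · s_i · s_j:
  σ(Q1,Q2) = 0.26 × 1.16 × 1.67 = 0.5037
  σ(Q1,Q3) = 0.30 × 1.16 × 1.43 = 0.4976
  σ(Q2,Q3) = 0.10 × 1.67 × 1.43 = 0.2388
σ²_T = Σσ²ᵢ + 2·Σσ_ij = 6.1794 + 2 × 1.2401 = 8.6596
α = (3/2)·(1 − 6.1794/8.6596) = 0.430

α = 0.430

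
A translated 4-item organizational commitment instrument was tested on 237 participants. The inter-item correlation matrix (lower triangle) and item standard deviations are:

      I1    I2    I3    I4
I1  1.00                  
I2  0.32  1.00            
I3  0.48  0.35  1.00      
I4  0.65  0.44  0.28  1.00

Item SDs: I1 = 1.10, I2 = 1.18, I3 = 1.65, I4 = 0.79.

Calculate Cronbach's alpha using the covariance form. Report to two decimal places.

Σσ²ᵢ = 1.10² + 1.18² + 1.65² + 0.79² = 5.9490
Covariances σ_ij = r_ij · s_i · s_j:
  σ(I1,I2) = 0.32 × 1.10 × 1.18 = 0.4154
  σ(I1,I3) = 0.48 × 1.10 × 1.65 = 0.8712
  σ(I1,I4) = 0.65 × 1.10 × 0.79 = 0.5649
  σ(I2,I3) = 0.35 × 1.18 × 1.65 = 0.6814
  σ(I2,I4) = 0.44 × 1.18 × 0.79 = 0.4102
  σ(I3,I4) = 0.28 × 1.65 × 0.79 = 0.3650
σ²_T = Σσ²ᵢ + 2·Σσ_ij = 5.9490 + 2 × 3.3081 = 12.5652
α = (4/3)·(1 − 5.9490/12.5652) = 0.70

α = 0.70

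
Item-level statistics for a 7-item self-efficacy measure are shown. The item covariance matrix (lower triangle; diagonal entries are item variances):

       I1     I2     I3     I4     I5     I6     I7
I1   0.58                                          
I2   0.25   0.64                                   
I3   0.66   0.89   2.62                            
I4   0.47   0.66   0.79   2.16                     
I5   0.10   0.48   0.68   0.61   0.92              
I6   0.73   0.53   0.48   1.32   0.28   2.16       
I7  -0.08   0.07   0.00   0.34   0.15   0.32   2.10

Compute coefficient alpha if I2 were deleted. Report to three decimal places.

Remaining items: I1, I3, I4, I5, I6, I7 (k = 6).
ΣVar(i) = 0.58 + 2.62 + 2.16 + 0.92 + 2.16 + 2.10 = 10.54
total variance = 10.54 + 2 × 6.85 = 24.24
α (item deleted) = (6/5)·(1 − 10.54/24.24) = 0.678

coefficient alpha = 0.678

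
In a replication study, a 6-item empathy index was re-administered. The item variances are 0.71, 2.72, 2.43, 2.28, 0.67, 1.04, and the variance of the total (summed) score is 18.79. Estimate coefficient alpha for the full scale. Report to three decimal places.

Σσ²ᵢ = 0.71 + 2.72 + 2.43 + 2.28 + 0.67 + 1.04 = 9.85
α = (k/(k−1))·(1 − Σσ²ᵢ/Var(T)) = (6/5)·(1 − 9.85/18.79) = 0.571

coefficient alpha = 0.571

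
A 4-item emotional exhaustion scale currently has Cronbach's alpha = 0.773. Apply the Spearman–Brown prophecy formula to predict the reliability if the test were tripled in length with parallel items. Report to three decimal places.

predicted reliability = 0.911

Length factor m = 3
α' = m·α / (1 + (m−1)·α)
   = 3 × 0.773 / (1 + (3 − 1) × 0.773)
   = 2.3190 / 2.5460 = 0.911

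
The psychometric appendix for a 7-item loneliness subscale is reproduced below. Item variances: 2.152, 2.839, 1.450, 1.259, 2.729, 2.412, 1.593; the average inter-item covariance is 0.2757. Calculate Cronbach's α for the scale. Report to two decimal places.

Cronbach's α = 0.52

Σσᵢ² = 2.152 + 2.839 + 1.450 + 1.259 + 2.729 + 2.412 + 1.593 = 14.434
Sum of the 21 distinct covariances = 21 × 0.2757 = 5.7897
Var(T) = Σσᵢ² + 2·Σcov = 14.434 + 2 × 5.7897 = 26.0134
α = (7/6)·(1 − 14.434/26.0134) = 0.52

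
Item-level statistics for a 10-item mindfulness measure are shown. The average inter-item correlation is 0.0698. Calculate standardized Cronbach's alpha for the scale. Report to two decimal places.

Standardized α = k·r̄ / (1 + (k−1)·r̄) = 10 × 0.0698 / (1 + 9 × 0.0698)
  = 0.6980 / 1.6282 = 0.43

standardized Cronbach's alpha = 0.43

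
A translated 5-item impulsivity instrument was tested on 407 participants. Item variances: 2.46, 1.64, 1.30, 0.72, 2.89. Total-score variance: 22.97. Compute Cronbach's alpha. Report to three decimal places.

sum of item variances = 2.46 + 1.64 + 1.30 + 0.72 + 2.89 = 9.01
α = (k/(k−1))·(1 − sum of item variances/σ²_total) = (5/4)·(1 − 9.01/22.97) = 0.760

Cronbach's alpha = 0.760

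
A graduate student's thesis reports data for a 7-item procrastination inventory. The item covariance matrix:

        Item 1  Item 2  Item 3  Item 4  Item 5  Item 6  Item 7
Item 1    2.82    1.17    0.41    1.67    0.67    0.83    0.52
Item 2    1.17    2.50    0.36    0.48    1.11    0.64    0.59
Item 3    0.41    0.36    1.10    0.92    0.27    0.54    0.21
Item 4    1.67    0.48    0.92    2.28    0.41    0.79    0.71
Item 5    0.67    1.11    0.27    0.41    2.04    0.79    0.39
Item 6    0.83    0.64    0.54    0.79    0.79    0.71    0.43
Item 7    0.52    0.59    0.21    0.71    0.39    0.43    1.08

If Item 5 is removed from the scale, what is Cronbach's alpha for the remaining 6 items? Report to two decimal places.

Cronbach's alpha = 0.79

Remaining items: Item 1, Item 2, Item 3, Item 4, Item 6, Item 7 (k = 6).
Σσ²ᵢ = 2.82 + 2.50 + 1.10 + 2.28 + 0.71 + 1.08 = 10.49
σ²_total = 10.49 + 2 × 10.27 = 31.03
α (item deleted) = (6/5)·(1 − 10.49/31.03) = 0.79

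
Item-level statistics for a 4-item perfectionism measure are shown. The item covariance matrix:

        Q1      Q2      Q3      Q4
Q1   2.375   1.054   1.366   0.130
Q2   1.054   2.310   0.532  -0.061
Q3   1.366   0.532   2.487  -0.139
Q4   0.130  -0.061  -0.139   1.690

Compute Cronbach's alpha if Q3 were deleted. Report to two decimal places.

Cronbach's alpha = 0.39

Remaining items: Q1, Q2, Q4 (k = 3).
Σσ²ᵢ = 2.375 + 2.310 + 1.690 = 6.375
σ²_T = 6.375 + 2 × 1.123 = 8.621
α (item deleted) = (3/2)·(1 − 6.375/8.621) = 0.39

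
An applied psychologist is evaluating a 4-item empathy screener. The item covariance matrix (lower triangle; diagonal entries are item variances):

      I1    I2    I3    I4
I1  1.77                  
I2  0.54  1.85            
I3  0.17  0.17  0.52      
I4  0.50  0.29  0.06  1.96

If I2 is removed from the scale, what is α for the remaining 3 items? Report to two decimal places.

α = 0.38

Remaining items: I1, I3, I4 (k = 3).
Σσ²ᵢ = 1.77 + 0.52 + 1.96 = 4.25
Var(T) = 4.25 + 2 × 0.73 = 5.71
α (item deleted) = (3/2)·(1 − 4.25/5.71) = 0.38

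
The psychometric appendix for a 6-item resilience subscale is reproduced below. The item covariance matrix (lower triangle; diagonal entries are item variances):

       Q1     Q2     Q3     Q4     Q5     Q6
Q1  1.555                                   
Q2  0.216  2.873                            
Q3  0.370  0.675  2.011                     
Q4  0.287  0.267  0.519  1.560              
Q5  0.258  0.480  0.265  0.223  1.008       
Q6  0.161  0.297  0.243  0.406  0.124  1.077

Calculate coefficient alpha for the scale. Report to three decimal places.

coefficient alpha = 0.585

ΣVar(i) = 1.555 + 2.873 + 2.011 + 1.560 + 1.008 + 1.077 = 10.084
Sum of off-diagonal covariances = 4.791
σ²_total = 10.084 + 2 × 4.791 = 19.666
α = (k/(k−1))·(1 − ΣVar(i)/σ²_total) = (6/5)·(1 − 10.084/19.666) = 0.585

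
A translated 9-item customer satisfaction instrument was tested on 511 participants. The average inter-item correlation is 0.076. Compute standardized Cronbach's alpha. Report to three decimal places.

Standardized α = k·r̄ / (1 + (k−1)·r̄) = 9 × 0.076 / (1 + 8 × 0.076)
  = 0.6840 / 1.6080 = 0.425

standardized Cronbach's alpha = 0.425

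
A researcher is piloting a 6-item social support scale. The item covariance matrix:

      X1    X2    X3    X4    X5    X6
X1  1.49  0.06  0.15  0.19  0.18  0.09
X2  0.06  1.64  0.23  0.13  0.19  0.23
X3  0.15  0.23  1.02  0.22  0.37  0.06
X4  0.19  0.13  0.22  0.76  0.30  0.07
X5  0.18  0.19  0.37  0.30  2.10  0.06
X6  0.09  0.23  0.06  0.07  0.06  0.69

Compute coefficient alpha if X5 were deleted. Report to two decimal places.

coefficient alpha = 0.42

Remaining items: X1, X2, X3, X4, X6 (k = 5).
Σσ²ᵢ = 1.49 + 1.64 + 1.02 + 0.76 + 0.69 = 5.60
σ²_T = 5.60 + 2 × 1.43 = 8.46
α (item deleted) = (5/4)·(1 − 5.60/8.46) = 0.42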